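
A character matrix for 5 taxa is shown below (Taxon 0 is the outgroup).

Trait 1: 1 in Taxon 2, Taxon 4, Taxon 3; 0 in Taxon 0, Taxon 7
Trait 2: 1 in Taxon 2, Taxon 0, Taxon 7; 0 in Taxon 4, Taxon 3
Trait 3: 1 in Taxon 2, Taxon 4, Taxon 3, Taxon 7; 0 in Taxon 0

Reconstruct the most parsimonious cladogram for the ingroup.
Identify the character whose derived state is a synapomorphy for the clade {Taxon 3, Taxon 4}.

Character polarity is set by the outgroup: the derived state is whichever differs from the outgroup's state, so for Trait 2 the derived state is '0', and for the remaining characters it is '1'.
Trait 1 (derived state '1') is shared by Taxon 2, Taxon 3, and Taxon 4 — a synapomorphy uniting that clade.
Trait 2 (derived state '0') is shared by Taxon 3 and Taxon 4 — a synapomorphy uniting that clade.
All ingroup taxa share the derived state '1' for Trait 3; it defines the ingroup but does not resolve relationships within it.
Most parsimonious ingroup topology: ((Taxon 2,(Taxon 4,Taxon 3)),Taxon 7).
The clade {Taxon 3, Taxon 4} is supported by Trait 2: its derived state '0' occurs in exactly those taxa and in no other taxon (including the outgroup).

Trait 2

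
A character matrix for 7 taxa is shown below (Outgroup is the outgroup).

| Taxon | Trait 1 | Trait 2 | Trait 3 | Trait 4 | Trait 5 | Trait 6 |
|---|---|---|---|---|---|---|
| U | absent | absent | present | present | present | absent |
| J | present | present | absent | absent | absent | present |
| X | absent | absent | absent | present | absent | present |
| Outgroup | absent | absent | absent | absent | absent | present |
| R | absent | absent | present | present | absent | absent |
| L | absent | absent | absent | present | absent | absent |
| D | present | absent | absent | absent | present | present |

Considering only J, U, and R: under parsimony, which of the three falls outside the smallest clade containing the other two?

Character polarity is set by the outgroup: the derived state is whichever differs from the outgroup's state, so for Trait 6 the derived state is 'absent', and for the remaining characters it is 'present'.
Trait 1: derived state 'present' in D and J only — synapomorphy for {D, J}.
Trait 2 (derived state 'present') is unique to J (autapomorphy; uninformative for grouping).
Trait 3: derived state 'present' in R and U only — synapomorphy for {R, U}.
Trait 4: derived state 'present' in L, R, U, and X only — synapomorphy for {L, R, U, X}.
Trait 5 groups D and U, which is incompatible with the clades supported by the remaining characters; treating it as convergent (homoplasy) costs fewer steps than any alternative tree.
Only L, R, and U show the derived state 'absent' for Trait 6, supporting them as a clade.
Most parsimonious ingroup topology: ((D,J),(((R,U),L),X)).
R and U share a more recent common ancestor with each other than either does with J, so J is the least closely related of the three.

J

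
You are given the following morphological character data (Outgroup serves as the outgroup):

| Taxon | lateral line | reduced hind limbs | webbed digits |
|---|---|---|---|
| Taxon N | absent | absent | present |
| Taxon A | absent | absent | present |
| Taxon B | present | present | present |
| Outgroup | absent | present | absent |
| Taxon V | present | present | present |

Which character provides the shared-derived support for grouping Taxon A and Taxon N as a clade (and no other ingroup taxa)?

reduced hind limbs

Character polarity is set by the outgroup: the derived state is whichever differs from the outgroup's state, so for reduced hind limbs the derived state is 'absent', and for the remaining characters it is 'present'.
lateral line (derived state 'present') is shared by Taxon B and Taxon V — a synapomorphy uniting that clade.
reduced hind limbs (derived state 'absent') is shared by Taxon A and Taxon N — a synapomorphy uniting that clade.
webbed digits (derived state 'present') is shared by all ingroup taxa — unites the whole ingroup.
Most parsimonious ingroup topology: ((Taxon B,Taxon V),(Taxon A,Taxon N)).
The clade {Taxon A, Taxon N} is supported by reduced hind limbs: its derived state 'absent' occurs in exactly those taxa and in no other taxon (including the outgroup).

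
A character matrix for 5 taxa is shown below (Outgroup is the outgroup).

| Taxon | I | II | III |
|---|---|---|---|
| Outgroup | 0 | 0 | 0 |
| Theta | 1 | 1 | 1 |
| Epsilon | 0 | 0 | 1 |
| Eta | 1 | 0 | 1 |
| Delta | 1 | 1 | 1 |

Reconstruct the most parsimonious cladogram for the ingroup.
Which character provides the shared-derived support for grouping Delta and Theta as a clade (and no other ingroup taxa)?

II

The outgroup has state '0' for every character, so '1' is the derived state throughout.
I: derived state '1' in Delta, Eta, and Theta only — synapomorphy for {Delta, Eta, Theta}.
Only Delta and Theta show the derived state '1' for II, supporting them as a clade.
All ingroup taxa share the derived state '1' for III; it defines the ingroup but does not resolve relationships within it.
Most parsimonious ingroup topology: (((Theta,Delta),Eta),Epsilon).
The clade {Delta, Theta} is supported by II: its derived state '1' occurs in exactly those taxa and in no other taxon (including the outgroup).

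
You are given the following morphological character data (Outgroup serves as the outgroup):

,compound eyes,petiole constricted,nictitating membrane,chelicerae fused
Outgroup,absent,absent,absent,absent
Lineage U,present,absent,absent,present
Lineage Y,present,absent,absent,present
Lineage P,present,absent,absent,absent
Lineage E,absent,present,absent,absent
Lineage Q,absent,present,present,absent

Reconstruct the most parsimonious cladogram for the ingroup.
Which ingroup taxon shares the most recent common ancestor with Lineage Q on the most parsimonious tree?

Lineage E

The outgroup has state 'absent' for every character, so 'present' is the derived state throughout.
compound eyes: derived state 'present' in Lineage P, Lineage U, and Lineage Y only — synapomorphy for {Lineage P, Lineage U, Lineage Y}.
petiole constricted: derived state 'present' in Lineage E and Lineage Q only — synapomorphy for {Lineage E, Lineage Q}.
nictitating membrane (derived state 'present') is unique to Lineage Q (autapomorphy; uninformative for grouping).
chelicerae fused: derived state 'present' in Lineage U and Lineage Y only — synapomorphy for {Lineage U, Lineage Y}.
Most parsimonious ingroup topology: (((Lineage U,Lineage Y),Lineage P),(Lineage E,Lineage Q)).
Lineage Q and Lineage E form a cherry on this tree, so they are sister taxa.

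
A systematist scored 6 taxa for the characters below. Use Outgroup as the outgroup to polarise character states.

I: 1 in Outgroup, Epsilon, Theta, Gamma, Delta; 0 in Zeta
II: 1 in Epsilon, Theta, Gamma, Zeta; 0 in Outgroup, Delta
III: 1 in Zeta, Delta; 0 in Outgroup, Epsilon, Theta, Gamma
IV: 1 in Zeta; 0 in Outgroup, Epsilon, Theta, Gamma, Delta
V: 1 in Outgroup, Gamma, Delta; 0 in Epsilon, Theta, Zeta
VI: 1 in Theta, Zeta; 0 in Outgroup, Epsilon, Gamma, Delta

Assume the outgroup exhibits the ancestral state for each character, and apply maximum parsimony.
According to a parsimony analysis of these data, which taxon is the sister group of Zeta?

Theta

Character polarity is set by the outgroup: the derived state is whichever differs from the outgroup's state, so for I, V the derived state is '0', and for the remaining characters it is '1'.
I: derived state '0' in Zeta only — an autapomorphy, so it tells us nothing about relationships among taxa.
Only Epsilon, Gamma, Theta, and Zeta show the derived state '1' for II, supporting them as a clade.
III (state '1') occurs in Delta and Zeta but conflicts with the nesting implied by the other characters — most parsimoniously interpreted as homoplasy.
IV (derived state '1') is unique to Zeta (autapomorphy; uninformative for grouping).
V (derived state '0') is shared by Epsilon, Theta, and Zeta — a synapomorphy uniting that clade.
VI: derived state '1' in Theta and Zeta only — synapomorphy for {Theta, Zeta}.
Most parsimonious ingroup topology: (((Epsilon,(Theta,Zeta)),Gamma),Delta).
Zeta and Theta form a cherry on this tree, so they are sister taxa.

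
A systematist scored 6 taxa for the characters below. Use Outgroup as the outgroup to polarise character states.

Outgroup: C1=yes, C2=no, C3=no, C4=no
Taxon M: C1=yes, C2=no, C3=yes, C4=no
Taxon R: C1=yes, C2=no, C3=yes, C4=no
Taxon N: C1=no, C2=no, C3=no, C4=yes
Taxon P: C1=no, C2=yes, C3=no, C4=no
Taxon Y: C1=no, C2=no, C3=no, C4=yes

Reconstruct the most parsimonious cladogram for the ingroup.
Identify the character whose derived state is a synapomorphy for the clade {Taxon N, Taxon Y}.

C4

Character polarity is set by the outgroup: the derived state is whichever differs from the outgroup's state, so for C1 the derived state is 'no', and for the remaining characters it is 'yes'.
C1 (derived state 'no') is shared by Taxon N, Taxon P, and Taxon Y — a synapomorphy uniting that clade.
C2: derived state 'yes' in Taxon P only — an autapomorphy, so it tells us nothing about relationships among taxa.
C3 (derived state 'yes') is shared by Taxon M and Taxon R — a synapomorphy uniting that clade.
C4 (derived state 'yes') is shared by Taxon N and Taxon Y — a synapomorphy uniting that clade.
Most parsimonious ingroup topology: ((Taxon M,Taxon R),((Taxon N,Taxon Y),Taxon P)).
The clade {Taxon N, Taxon Y} is supported by C4: its derived state 'yes' occurs in exactly those taxa and in no other taxon (including the outgroup).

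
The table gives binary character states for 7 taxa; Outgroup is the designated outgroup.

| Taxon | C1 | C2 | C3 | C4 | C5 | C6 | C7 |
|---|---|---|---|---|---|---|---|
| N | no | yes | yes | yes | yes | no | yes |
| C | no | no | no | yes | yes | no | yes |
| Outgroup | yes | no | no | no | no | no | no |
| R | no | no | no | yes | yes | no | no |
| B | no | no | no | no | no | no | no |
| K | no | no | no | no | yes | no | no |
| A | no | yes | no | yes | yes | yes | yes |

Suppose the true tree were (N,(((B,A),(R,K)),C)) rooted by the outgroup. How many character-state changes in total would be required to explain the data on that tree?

13

Map each character onto (N,(((B,A),(R,K)),C)) (rooted by Outgroup) and count the minimum state changes it requires (Fitch parsimony):
C1: 1; C2: 2; C3: 1; C4: 3; C5: 2; C6: 1; C7: 3.
Total tree length = 13.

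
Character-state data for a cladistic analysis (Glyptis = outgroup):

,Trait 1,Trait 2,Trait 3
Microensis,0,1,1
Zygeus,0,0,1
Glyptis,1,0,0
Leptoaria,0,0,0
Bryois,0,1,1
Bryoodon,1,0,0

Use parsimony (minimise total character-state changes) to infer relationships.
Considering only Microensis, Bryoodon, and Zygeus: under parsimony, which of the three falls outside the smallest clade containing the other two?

Bryoodon

Character polarity is set by the outgroup: the derived state is whichever differs from the outgroup's state, so for Trait 1 the derived state is '0', and for the remaining characters it is '1'.
Trait 1 (derived state '0') is shared by Bryois, Leptoaria, Microensis, and Zygeus — a synapomorphy uniting that clade.
Only Bryois and Microensis show the derived state '1' for Trait 2, supporting them as a clade.
Trait 3 (derived state '1') is shared by Bryois, Microensis, and Zygeus — a synapomorphy uniting that clade.
Most parsimonious ingroup topology: (((Zygeus,(Bryois,Microensis)),Leptoaria),Bryoodon).
Microensis and Zygeus share a more recent common ancestor with each other than either does with Bryoodon, so Bryoodon is the least closely related of the three.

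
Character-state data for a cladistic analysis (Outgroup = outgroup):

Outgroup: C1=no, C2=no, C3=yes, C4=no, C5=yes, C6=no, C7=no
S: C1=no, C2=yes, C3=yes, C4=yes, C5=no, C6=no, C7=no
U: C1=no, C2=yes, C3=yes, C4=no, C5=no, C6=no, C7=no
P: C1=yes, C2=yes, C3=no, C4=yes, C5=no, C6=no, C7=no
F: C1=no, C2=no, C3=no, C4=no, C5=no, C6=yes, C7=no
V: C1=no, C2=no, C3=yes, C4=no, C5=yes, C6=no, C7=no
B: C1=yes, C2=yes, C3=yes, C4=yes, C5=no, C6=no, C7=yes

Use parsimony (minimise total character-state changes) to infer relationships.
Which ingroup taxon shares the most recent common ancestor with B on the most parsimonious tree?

Character polarity is set by the outgroup: the derived state is whichever differs from the outgroup's state, so for C3, C5 the derived state is 'no', and for the remaining characters it is 'yes'.
C1: derived state 'yes' in B and P only — synapomorphy for {B, P}.
Only B, P, S, and U show the derived state 'yes' for C2, supporting them as a clade.
C3 (state 'no') occurs in F and P but conflicts with the nesting implied by the other characters — most parsimoniously interpreted as homoplasy.
C4 (derived state 'yes') is shared by B, P, and S — a synapomorphy uniting that clade.
C5: derived state 'no' in B, F, P, S, and U only — synapomorphy for {B, F, P, S, U}.
C6: derived state 'yes' in F only — an autapomorphy, so it tells us nothing about relationships among taxa.
C7: derived state 'yes' in B only — an autapomorphy, so it tells us nothing about relationships among taxa.
Most parsimonious ingroup topology: ((((S,(P,B)),U),F),V).
B and P form a cherry on this tree, so they are sister taxa.

P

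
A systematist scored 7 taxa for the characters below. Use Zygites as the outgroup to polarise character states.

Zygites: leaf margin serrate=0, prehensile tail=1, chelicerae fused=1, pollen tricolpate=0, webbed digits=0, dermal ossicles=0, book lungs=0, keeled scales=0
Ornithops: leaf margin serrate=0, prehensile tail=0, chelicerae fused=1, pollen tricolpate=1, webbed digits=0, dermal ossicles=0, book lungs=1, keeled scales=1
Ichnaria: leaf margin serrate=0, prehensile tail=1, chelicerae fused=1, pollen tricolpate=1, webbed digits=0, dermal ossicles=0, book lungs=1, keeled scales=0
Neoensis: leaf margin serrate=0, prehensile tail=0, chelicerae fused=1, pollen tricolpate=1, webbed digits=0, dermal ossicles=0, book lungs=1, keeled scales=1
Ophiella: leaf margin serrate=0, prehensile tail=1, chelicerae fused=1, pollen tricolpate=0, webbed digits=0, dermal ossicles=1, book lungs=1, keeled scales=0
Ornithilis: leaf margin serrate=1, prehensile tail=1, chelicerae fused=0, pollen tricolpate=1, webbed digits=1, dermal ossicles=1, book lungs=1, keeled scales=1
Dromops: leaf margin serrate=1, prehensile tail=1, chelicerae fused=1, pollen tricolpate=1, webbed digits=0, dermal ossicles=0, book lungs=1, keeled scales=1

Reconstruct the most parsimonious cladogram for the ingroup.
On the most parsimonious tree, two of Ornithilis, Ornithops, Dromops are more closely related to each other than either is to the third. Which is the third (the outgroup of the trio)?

Ornithops

Character polarity is set by the outgroup: the derived state is whichever differs from the outgroup's state, so for prehensile tail, chelicerae fused the derived state is '0', and for the remaining characters it is '1'.
leaf margin serrate: derived state '1' in Dromops and Ornithilis only — synapomorphy for {Dromops, Ornithilis}.
prehensile tail: derived state '0' in Neoensis and Ornithops only — synapomorphy for {Neoensis, Ornithops}.
chelicerae fused (derived state '0') is unique to Ornithilis (autapomorphy; uninformative for grouping).
pollen tricolpate (derived state '1') is shared by Dromops, Ichnaria, Neoensis, Ornithilis, and Ornithops — a synapomorphy uniting that clade.
webbed digits (derived state '1') is unique to Ornithilis (autapomorphy; uninformative for grouping).
dermal ossicles groups Ophiella and Ornithilis, which is incompatible with the clades supported by the remaining characters; treating it as convergent (homoplasy) costs fewer steps than any alternative tree.
All ingroup taxa share the derived state '1' for book lungs; it defines the ingroup but does not resolve relationships within it.
keeled scales: derived state '1' in Dromops, Neoensis, Ornithilis, and Ornithops only — synapomorphy for {Dromops, Neoensis, Ornithilis, Ornithops}.
Most parsimonious ingroup topology: ((((Ornithops,Neoensis),(Ornithilis,Dromops)),Ichnaria),Ophiella).
Dromops and Ornithilis share a more recent common ancestor with each other than either does with Ornithops, so Ornithops is the least closely related of the three.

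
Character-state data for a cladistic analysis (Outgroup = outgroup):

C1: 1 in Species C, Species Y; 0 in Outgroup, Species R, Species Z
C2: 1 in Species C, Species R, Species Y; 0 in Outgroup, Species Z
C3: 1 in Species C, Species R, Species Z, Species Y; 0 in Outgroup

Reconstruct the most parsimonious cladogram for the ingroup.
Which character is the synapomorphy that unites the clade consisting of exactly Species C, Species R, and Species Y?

C2

The outgroup has state '0' for every character, so '1' is the derived state throughout.
Only Species C and Species Y show the derived state '1' for C1, supporting them as a clade.
C2 (derived state '1') is shared by Species C, Species R, and Species Y — a synapomorphy uniting that clade.
C3 (derived state '1') is shared by all ingroup taxa — unites the whole ingroup.
Most parsimonious ingroup topology: (((Species C,Species Y),Species R),Species Z).
The clade {Species C, Species R, Species Y} is supported by C2: its derived state '1' occurs in exactly those taxa and in no other taxon (including the outgroup).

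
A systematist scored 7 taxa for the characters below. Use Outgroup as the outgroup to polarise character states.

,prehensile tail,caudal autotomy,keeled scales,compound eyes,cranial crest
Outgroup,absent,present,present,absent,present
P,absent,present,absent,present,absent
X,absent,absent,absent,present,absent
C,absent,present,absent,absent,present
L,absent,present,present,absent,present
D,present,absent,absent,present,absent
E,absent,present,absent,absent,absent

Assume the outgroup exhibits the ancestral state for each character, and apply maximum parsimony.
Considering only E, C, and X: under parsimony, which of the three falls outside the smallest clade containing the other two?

C

Character polarity is set by the outgroup: the derived state is whichever differs from the outgroup's state, so for caudal autotomy, keeled scales, cranial crest the derived state is 'absent', and for the remaining characters it is 'present'.
prehensile tail (derived state 'present') is unique to D (autapomorphy; uninformative for grouping).
caudal autotomy (derived state 'absent') is shared by D and X — a synapomorphy uniting that clade.
Only C, D, E, P, and X show the derived state 'absent' for keeled scales, supporting them as a clade.
compound eyes (derived state 'present') is shared by D, P, and X — a synapomorphy uniting that clade.
Only D, E, P, and X show the derived state 'absent' for cranial crest, supporting them as a clade.
Most parsimonious ingroup topology: ((((P,(X,D)),E),C),L).
E and X share a more recent common ancestor with each other than either does with C, so C is the least closely related of the three.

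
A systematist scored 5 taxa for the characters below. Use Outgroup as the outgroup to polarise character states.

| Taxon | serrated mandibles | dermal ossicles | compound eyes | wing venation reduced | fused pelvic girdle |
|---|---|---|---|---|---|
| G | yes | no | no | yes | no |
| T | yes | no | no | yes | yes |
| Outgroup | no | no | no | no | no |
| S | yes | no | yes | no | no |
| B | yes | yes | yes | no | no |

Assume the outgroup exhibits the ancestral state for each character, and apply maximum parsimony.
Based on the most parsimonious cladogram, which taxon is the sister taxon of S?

The outgroup has state 'no' for every character, so 'yes' is the derived state throughout.
All ingroup taxa share the derived state 'yes' for serrated mandibles; it defines the ingroup but does not resolve relationships within it.
dermal ossicles: derived state 'yes' in B only — an autapomorphy, so it tells us nothing about relationships among taxa.
compound eyes (derived state 'yes') is shared by B and S — a synapomorphy uniting that clade.
wing venation reduced (derived state 'yes') is shared by G and T — a synapomorphy uniting that clade.
fused pelvic girdle: derived state 'yes' in T only — an autapomorphy, so it tells us nothing about relationships among taxa.
Most parsimonious ingroup topology: ((T,G),(B,S)).
S and B form a cherry on this tree, so they are sister taxa.

B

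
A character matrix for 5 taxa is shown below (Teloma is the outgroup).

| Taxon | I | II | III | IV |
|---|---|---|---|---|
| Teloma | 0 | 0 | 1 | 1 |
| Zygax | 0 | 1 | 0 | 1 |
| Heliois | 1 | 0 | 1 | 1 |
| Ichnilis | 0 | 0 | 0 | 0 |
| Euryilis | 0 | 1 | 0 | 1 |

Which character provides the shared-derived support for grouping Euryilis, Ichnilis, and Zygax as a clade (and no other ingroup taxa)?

III

Character polarity is set by the outgroup: the derived state is whichever differs from the outgroup's state, so for III, IV the derived state is '0', and for the remaining characters it is '1'.
I (derived state '1') is unique to Heliois (autapomorphy; uninformative for grouping).
Only Euryilis and Zygax show the derived state '1' for II, supporting them as a clade.
Only Euryilis, Ichnilis, and Zygax show the derived state '0' for III, supporting them as a clade.
IV: derived state '0' in Ichnilis only — an autapomorphy, so it tells us nothing about relationships among taxa.
Most parsimonious ingroup topology: (((Zygax,Euryilis),Ichnilis),Heliois).
The clade {Euryilis, Ichnilis, Zygax} is supported by III: its derived state '0' occurs in exactly those taxa and in no other taxon (including the outgroup).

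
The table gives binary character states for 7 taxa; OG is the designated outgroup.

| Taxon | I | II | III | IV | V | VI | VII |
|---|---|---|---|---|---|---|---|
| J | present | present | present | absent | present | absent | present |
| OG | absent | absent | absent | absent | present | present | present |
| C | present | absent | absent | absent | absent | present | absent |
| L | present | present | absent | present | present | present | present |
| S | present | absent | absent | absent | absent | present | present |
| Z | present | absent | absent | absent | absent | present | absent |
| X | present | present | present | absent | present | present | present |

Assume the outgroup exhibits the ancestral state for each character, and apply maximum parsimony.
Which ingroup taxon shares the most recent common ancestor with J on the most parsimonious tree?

Character polarity is set by the outgroup: the derived state is whichever differs from the outgroup's state, so for V, VI, VII the derived state is 'absent', and for the remaining characters it is 'present'.
I (derived state 'present') is shared by all ingroup taxa — unites the whole ingroup.
Only J, L, and X show the derived state 'present' for II, supporting them as a clade.
III (derived state 'present') is shared by J and X — a synapomorphy uniting that clade.
IV: derived state 'present' in L only — an autapomorphy, so it tells us nothing about relationships among taxa.
V: derived state 'absent' in C, S, and Z only — synapomorphy for {C, S, Z}.
VI: derived state 'absent' in J only — an autapomorphy, so it tells us nothing about relationships among taxa.
VII (derived state 'absent') is shared by C and Z — a synapomorphy uniting that clade.
Most parsimonious ingroup topology: ((L,(X,J)),((C,Z),S)).
J and X form a cherry on this tree, so they are sister taxa.

X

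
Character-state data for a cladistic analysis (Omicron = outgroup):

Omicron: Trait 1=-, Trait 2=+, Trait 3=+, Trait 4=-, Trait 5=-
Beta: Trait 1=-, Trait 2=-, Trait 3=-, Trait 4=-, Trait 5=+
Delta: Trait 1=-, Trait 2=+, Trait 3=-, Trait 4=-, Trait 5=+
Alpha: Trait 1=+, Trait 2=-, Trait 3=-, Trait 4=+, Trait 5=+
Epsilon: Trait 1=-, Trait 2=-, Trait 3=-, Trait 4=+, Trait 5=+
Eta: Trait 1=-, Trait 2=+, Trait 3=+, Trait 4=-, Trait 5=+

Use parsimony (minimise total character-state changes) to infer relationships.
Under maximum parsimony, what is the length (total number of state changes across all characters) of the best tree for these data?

5

Character polarity is set by the outgroup: the derived state is whichever differs from the outgroup's state, so for Trait 2, Trait 3 the derived state is '-', and for the remaining characters it is '+'.
Trait 1: derived state '+' in Alpha only — an autapomorphy, so it tells us nothing about relationships among taxa.
Trait 2: derived state '-' in Alpha, Beta, and Epsilon only — synapomorphy for {Alpha, Beta, Epsilon}.
Only Alpha, Beta, Delta, and Epsilon show the derived state '-' for Trait 3, supporting them as a clade.
Only Alpha and Epsilon show the derived state '+' for Trait 4, supporting them as a clade.
Trait 5 (derived state '+') is shared by all ingroup taxa — unites the whole ingroup.
Most parsimonious ingroup topology: (((Beta,(Alpha,Epsilon)),Delta),Eta).
Changes per character on this tree: Trait 1: 1; Trait 2: 1; Trait 3: 1; Trait 4: 1; Trait 5: 1.
Total = 5.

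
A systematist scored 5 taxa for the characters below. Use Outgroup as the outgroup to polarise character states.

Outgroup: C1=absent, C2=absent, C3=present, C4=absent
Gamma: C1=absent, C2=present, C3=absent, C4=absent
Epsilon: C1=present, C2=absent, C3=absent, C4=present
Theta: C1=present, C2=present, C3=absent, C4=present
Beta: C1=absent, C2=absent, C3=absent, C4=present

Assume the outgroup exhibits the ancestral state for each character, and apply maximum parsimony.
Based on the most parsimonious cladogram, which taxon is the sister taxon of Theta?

Epsilon

Character polarity is set by the outgroup: the derived state is whichever differs from the outgroup's state, so for C3 the derived state is 'absent', and for the remaining characters it is 'present'.
C1: derived state 'present' in Epsilon and Theta only — synapomorphy for {Epsilon, Theta}.
C2 (state 'present') occurs in Gamma and Theta but conflicts with the nesting implied by the other characters — most parsimoniously interpreted as homoplasy.
All ingroup taxa share the derived state 'absent' for C3; it defines the ingroup but does not resolve relationships within it.
Only Beta, Epsilon, and Theta show the derived state 'present' for C4, supporting them as a clade.
Most parsimonious ingroup topology: (Gamma,((Epsilon,Theta),Beta)).
Theta and Epsilon form a cherry on this tree, so they are sister taxa.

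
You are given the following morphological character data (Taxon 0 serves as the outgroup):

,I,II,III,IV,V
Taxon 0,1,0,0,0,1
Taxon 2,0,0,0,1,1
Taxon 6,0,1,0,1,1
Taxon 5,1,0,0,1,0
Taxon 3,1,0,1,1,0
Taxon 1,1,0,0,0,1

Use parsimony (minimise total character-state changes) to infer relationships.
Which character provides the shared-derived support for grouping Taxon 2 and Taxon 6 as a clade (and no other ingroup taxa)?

I

Character polarity is set by the outgroup: the derived state is whichever differs from the outgroup's state, so for I, V the derived state is '0', and for the remaining characters it is '1'.
I (derived state '0') is shared by Taxon 2 and Taxon 6 — a synapomorphy uniting that clade.
II (derived state '1') is unique to Taxon 6 (autapomorphy; uninformative for grouping).
III: derived state '1' in Taxon 3 only — an autapomorphy, so it tells us nothing about relationships among taxa.
IV (derived state '1') is shared by Taxon 2, Taxon 3, Taxon 5, and Taxon 6 — a synapomorphy uniting that clade.
Only Taxon 3 and Taxon 5 show the derived state '0' for V, supporting them as a clade.
Most parsimonious ingroup topology: (((Taxon 2,Taxon 6),(Taxon 5,Taxon 3)),Taxon 1).
The clade {Taxon 2, Taxon 6} is supported by I: its derived state '0' occurs in exactly those taxa and in no other taxon (including the outgroup).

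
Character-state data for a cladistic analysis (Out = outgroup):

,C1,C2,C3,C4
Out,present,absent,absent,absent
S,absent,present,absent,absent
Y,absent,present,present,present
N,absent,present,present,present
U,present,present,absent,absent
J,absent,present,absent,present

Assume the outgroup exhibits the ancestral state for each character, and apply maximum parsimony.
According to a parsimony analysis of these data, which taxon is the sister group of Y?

Character polarity is set by the outgroup: the derived state is whichever differs from the outgroup's state, so for C1 the derived state is 'absent', and for the remaining characters it is 'present'.
C1: derived state 'absent' in J, N, S, and Y only — synapomorphy for {J, N, S, Y}.
All ingroup taxa share the derived state 'present' for C2; it defines the ingroup but does not resolve relationships within it.
C3: derived state 'present' in N and Y only — synapomorphy for {N, Y}.
C4 (derived state 'present') is shared by J, N, and Y — a synapomorphy uniting that clade.
Most parsimonious ingroup topology: ((S,((Y,N),J)),U).
Y and N form a cherry on this tree, so they are sister taxa.

N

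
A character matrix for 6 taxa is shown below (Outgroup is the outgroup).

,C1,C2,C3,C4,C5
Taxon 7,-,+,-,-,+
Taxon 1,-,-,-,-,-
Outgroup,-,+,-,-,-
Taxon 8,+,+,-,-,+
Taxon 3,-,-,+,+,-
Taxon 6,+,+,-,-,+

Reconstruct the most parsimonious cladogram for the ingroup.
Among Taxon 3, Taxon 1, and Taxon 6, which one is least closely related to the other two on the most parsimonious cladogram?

Character polarity is set by the outgroup: the derived state is whichever differs from the outgroup's state, so for C2 the derived state is '-', and for the remaining characters it is '+'.
C1: derived state '+' in Taxon 6 and Taxon 8 only — synapomorphy for {Taxon 6, Taxon 8}.
C2: derived state '-' in Taxon 1 and Taxon 3 only — synapomorphy for {Taxon 1, Taxon 3}.
C3 (derived state '+') is unique to Taxon 3 (autapomorphy; uninformative for grouping).
C4 (derived state '+') is unique to Taxon 3 (autapomorphy; uninformative for grouping).
C5: derived state '+' in Taxon 6, Taxon 7, and Taxon 8 only — synapomorphy for {Taxon 6, Taxon 7, Taxon 8}.
Most parsimonious ingroup topology: ((Taxon 7,(Taxon 8,Taxon 6)),(Taxon 3,Taxon 1)).
Taxon 1 and Taxon 3 share a more recent common ancestor with each other than either does with Taxon 6, so Taxon 6 is the least closely related of the three.

Taxon 6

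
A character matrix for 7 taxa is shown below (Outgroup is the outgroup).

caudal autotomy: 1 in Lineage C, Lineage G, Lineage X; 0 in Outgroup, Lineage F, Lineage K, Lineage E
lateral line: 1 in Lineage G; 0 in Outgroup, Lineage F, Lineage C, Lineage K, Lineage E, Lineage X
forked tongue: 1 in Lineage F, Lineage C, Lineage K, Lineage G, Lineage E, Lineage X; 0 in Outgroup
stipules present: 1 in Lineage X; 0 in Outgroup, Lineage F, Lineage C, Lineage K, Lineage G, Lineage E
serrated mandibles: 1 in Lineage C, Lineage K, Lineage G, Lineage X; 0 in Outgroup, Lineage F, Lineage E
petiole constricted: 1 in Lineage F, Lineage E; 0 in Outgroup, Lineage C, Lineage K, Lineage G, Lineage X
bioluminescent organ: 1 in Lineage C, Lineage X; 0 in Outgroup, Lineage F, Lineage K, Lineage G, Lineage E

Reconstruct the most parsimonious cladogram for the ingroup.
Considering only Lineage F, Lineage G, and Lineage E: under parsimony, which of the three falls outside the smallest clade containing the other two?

Lineage G

The outgroup has state '0' for every character, so '1' is the derived state throughout.
Only Lineage C, Lineage G, and Lineage X show the derived state '1' for caudal autotomy, supporting them as a clade.
lateral line: derived state '1' in Lineage G only — an autapomorphy, so it tells us nothing about relationships among taxa.
All ingroup taxa share the derived state '1' for forked tongue; it defines the ingroup but does not resolve relationships within it.
stipules present: derived state '1' in Lineage X only — an autapomorphy, so it tells us nothing about relationships among taxa.
Only Lineage C, Lineage G, Lineage K, and Lineage X show the derived state '1' for serrated mandibles, supporting them as a clade.
Only Lineage E and Lineage F show the derived state '1' for petiole constricted, supporting them as a clade.
Only Lineage C and Lineage X show the derived state '1' for bioluminescent organ, supporting them as a clade.
Most parsimonious ingroup topology: ((Lineage F,Lineage E),(((Lineage C,Lineage X),Lineage G),Lineage K)).
Lineage F and Lineage E share a more recent common ancestor with each other than either does with Lineage G, so Lineage G is the least closely related of the three.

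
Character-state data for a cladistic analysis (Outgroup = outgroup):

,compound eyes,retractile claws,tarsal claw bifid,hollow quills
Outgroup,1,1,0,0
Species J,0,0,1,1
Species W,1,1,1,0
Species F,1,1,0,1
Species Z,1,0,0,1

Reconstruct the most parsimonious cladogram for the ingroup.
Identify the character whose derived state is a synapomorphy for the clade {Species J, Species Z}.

Character polarity is set by the outgroup: the derived state is whichever differs from the outgroup's state, so for compound eyes, retractile claws the derived state is '0', and for the remaining characters it is '1'.
compound eyes (derived state '0') is unique to Species J (autapomorphy; uninformative for grouping).
Only Species J and Species Z show the derived state '0' for retractile claws, supporting them as a clade.
tarsal claw bifid (state '1') occurs in Species J and Species W but conflicts with the nesting implied by the other characters — most parsimoniously interpreted as homoplasy.
hollow quills: derived state '1' in Species F, Species J, and Species Z only — synapomorphy for {Species F, Species J, Species Z}.
Most parsimonious ingroup topology: (((Species J,Species Z),Species F),Species W).
The clade {Species J, Species Z} is supported by retractile claws: its derived state '0' occurs in exactly those taxa and in no other taxon (including the outgroup).

retractile claws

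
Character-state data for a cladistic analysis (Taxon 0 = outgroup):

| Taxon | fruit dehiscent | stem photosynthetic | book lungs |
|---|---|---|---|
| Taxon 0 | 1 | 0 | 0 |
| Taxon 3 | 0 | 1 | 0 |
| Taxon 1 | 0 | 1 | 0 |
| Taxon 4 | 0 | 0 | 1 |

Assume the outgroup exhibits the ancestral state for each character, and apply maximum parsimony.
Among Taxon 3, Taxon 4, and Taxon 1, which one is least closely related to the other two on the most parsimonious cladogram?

Taxon 4

Character polarity is set by the outgroup: the derived state is whichever differs from the outgroup's state, so for fruit dehiscent the derived state is '0', and for the remaining characters it is '1'.
fruit dehiscent (derived state '0') is shared by all ingroup taxa — unites the whole ingroup.
stem photosynthetic: derived state '1' in Taxon 1 and Taxon 3 only — synapomorphy for {Taxon 1, Taxon 3}.
book lungs (derived state '1') is unique to Taxon 4 (autapomorphy; uninformative for grouping).
Most parsimonious ingroup topology: ((Taxon 3,Taxon 1),Taxon 4).
Taxon 3 and Taxon 1 share a more recent common ancestor with each other than either does with Taxon 4, so Taxon 4 is the least closely related of the three.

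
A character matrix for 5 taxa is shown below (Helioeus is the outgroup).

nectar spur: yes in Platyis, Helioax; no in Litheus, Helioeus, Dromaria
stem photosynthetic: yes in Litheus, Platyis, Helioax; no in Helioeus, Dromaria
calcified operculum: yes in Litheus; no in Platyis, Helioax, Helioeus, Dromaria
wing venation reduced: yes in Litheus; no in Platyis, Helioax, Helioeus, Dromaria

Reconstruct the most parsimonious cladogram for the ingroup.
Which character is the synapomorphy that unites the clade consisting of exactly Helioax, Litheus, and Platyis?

The outgroup has state 'no' for every character, so 'yes' is the derived state throughout.
nectar spur (derived state 'yes') is shared by Helioax and Platyis — a synapomorphy uniting that clade.
stem photosynthetic (derived state 'yes') is shared by Helioax, Litheus, and Platyis — a synapomorphy uniting that clade.
calcified operculum (derived state 'yes') is unique to Litheus (autapomorphy; uninformative for grouping).
wing venation reduced (derived state 'yes') is unique to Litheus (autapomorphy; uninformative for grouping).
Most parsimonious ingroup topology: (((Helioax,Platyis),Litheus),Dromaria).
The clade {Helioax, Litheus, Platyis} is supported by stem photosynthetic: its derived state 'yes' occurs in exactly those taxa and in no other taxon (including the outgroup).

stem photosynthetic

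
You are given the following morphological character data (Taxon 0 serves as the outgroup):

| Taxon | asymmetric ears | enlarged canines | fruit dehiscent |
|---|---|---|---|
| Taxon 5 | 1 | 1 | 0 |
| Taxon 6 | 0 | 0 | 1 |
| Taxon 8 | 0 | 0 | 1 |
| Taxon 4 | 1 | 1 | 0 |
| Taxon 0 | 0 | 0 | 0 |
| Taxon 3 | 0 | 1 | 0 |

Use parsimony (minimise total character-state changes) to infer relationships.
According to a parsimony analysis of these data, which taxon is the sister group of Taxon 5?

The outgroup has state '0' for every character, so '1' is the derived state throughout.
Only Taxon 4 and Taxon 5 show the derived state '1' for asymmetric ears, supporting them as a clade.
enlarged canines (derived state '1') is shared by Taxon 3, Taxon 4, and Taxon 5 — a synapomorphy uniting that clade.
Only Taxon 6 and Taxon 8 show the derived state '1' for fruit dehiscent, supporting them as a clade.
Most parsimonious ingroup topology: ((Taxon 8,Taxon 6),(Taxon 3,(Taxon 5,Taxon 4))).
Taxon 5 and Taxon 4 form a cherry on this tree, so they are sister taxa.

Taxon 4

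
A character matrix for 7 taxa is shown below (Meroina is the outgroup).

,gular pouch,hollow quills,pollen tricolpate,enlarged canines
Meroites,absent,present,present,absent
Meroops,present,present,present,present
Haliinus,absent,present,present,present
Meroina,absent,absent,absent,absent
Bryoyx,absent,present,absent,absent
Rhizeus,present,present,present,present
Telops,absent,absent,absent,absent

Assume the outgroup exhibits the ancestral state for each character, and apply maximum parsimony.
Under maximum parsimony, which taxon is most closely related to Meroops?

The outgroup has state 'absent' for every character, so 'present' is the derived state throughout.
Only Meroops and Rhizeus show the derived state 'present' for gular pouch, supporting them as a clade.
Only Bryoyx, Haliinus, Meroites, Meroops, and Rhizeus show the derived state 'present' for hollow quills, supporting them as a clade.
pollen tricolpate: derived state 'present' in Haliinus, Meroites, Meroops, and Rhizeus only — synapomorphy for {Haliinus, Meroites, Meroops, Rhizeus}.
Only Haliinus, Meroops, and Rhizeus show the derived state 'present' for enlarged canines, supporting them as a clade.
Most parsimonious ingroup topology: (((((Meroops,Rhizeus),Haliinus),Meroites),Bryoyx),Telops).
Meroops and Rhizeus form a cherry on this tree, so they are sister taxa.

Rhizeus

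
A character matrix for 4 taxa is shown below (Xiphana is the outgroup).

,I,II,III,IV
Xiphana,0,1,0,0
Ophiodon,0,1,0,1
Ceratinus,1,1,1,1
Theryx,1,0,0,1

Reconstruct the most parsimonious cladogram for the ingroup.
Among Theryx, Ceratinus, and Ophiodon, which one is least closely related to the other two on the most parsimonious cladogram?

Character polarity is set by the outgroup: the derived state is whichever differs from the outgroup's state, so for II the derived state is '0', and for the remaining characters it is '1'.
I: derived state '1' in Ceratinus and Theryx only — synapomorphy for {Ceratinus, Theryx}.
II (derived state '0') is unique to Theryx (autapomorphy; uninformative for grouping).
III: derived state '1' in Ceratinus only — an autapomorphy, so it tells us nothing about relationships among taxa.
All ingroup taxa share the derived state '1' for IV; it defines the ingroup but does not resolve relationships within it.
Most parsimonious ingroup topology: (Ophiodon,(Ceratinus,Theryx)).
Theryx and Ceratinus share a more recent common ancestor with each other than either does with Ophiodon, so Ophiodon is the least closely related of the three.

Ophiodon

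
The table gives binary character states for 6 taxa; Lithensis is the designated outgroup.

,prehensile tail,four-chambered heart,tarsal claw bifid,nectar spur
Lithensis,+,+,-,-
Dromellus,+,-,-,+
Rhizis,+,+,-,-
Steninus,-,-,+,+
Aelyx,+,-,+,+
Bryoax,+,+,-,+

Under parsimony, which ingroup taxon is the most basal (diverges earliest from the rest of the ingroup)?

Character polarity is set by the outgroup: the derived state is whichever differs from the outgroup's state, so for prehensile tail, four-chambered heart the derived state is '-', and for the remaining characters it is '+'.
prehensile tail (derived state '-') is unique to Steninus (autapomorphy; uninformative for grouping).
four-chambered heart (derived state '-') is shared by Aelyx, Dromellus, and Steninus — a synapomorphy uniting that clade.
tarsal claw bifid (derived state '+') is shared by Aelyx and Steninus — a synapomorphy uniting that clade.
nectar spur: derived state '+' in Aelyx, Bryoax, Dromellus, and Steninus only — synapomorphy for {Aelyx, Bryoax, Dromellus, Steninus}.
Most parsimonious ingroup topology: (((Dromellus,(Steninus,Aelyx)),Bryoax),Rhizis).
Rhizis is sister to the clade containing all other ingroup taxa, so it is the earliest-diverging (most basal) ingroup lineage.

Rhizis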